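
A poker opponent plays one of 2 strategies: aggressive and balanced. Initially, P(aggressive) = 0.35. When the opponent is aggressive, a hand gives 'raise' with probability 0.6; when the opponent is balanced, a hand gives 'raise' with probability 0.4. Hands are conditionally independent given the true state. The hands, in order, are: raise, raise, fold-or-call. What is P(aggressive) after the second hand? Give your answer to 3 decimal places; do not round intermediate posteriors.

0.548

After 'raise': P(aggressive) = 0.6·0.3500 / (0.6·0.3500 + 0.4·0.6500) ≈ 0.4468
After 'raise': P(aggressive) = 0.6·0.4468 / (0.6·0.4468 + 0.4·0.5532) ≈ 0.5478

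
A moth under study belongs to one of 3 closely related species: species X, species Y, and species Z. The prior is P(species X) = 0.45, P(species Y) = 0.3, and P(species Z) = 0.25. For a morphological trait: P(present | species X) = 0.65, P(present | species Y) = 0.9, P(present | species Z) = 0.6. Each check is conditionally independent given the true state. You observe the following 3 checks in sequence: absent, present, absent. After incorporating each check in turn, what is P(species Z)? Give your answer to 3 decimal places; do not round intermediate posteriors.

0.384

After 'absent': normaliser = 0.35·0.4500 + 0.1·0.3000 + 0.4·0.2500; P(species X) ≈ 0.5478, P(species Y) ≈ 0.1043, P(species Z) ≈ 0.3478
After 'present': normaliser = 0.65·0.5478 + 0.9·0.1043 + 0.6·0.3478; P(species X) ≈ 0.5406, P(species Y) ≈ 0.1426, P(species Z) ≈ 0.3168
After 'absent': normaliser = 0.35·0.5406 + 0.1·0.1426 + 0.4·0.3168; P(species X) ≈ 0.5730, P(species Y) ≈ 0.0432, P(species Z) ≈ 0.3838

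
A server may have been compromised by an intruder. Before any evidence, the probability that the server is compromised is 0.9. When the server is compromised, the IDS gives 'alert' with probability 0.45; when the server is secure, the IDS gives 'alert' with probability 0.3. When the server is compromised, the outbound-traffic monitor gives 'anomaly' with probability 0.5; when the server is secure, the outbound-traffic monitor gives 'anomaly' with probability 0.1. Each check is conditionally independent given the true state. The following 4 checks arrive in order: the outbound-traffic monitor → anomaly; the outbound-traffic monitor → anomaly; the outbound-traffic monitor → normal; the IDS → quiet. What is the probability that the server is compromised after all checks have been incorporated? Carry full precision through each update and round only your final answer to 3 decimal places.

0.990

After the outbound-traffic monitor='anomaly': P(compromised) = 0.5·0.9000 / (0.5·0.9000 + 0.1·0.1000) ≈ 0.9783
After the outbound-traffic monitor='anomaly': P(compromised) = 0.5·0.9783 / (0.5·0.9783 + 0.1·0.0217) ≈ 0.9956
After the outbound-traffic monitor='normal': P(compromised) = 0.5·0.9956 / (0.5·0.9956 + 0.9·0.0044) ≈ 0.9921
After the IDS='quiet': P(compromised) = 0.55·0.9921 / (0.55·0.9921 + 0.7·0.0079) ≈ 0.9899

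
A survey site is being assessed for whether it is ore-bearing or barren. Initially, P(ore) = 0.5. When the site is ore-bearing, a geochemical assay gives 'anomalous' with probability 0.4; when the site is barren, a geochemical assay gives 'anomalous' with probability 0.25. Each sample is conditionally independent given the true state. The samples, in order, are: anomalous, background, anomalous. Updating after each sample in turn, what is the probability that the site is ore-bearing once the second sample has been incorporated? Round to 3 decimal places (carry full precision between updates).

0.561

Each posterior becomes the prior for the next update.
After 'anomalous': P(ore) = 0.4·0.5000 / (0.4·0.5000 + 0.25·0.5000) ≈ 0.6154
After 'background': P(ore) = 0.6·0.6154 / (0.6·0.6154 + 0.75·0.3846) ≈ 0.5614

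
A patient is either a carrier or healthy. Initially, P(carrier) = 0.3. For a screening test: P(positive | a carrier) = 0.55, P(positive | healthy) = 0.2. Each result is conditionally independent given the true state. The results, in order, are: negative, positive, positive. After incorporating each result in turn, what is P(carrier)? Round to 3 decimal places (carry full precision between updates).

After 'negative': P(carrier) = 0.45·0.3000 / (0.45·0.3000 + 0.8·0.7000) ≈ 0.1942
After 'positive': P(carrier) = 0.55·0.1942 / (0.55·0.1942 + 0.2·0.8058) ≈ 0.3987
After 'positive': P(carrier) = 0.55·0.3987 / (0.55·0.3987 + 0.2·0.6013) ≈ 0.6458

0.646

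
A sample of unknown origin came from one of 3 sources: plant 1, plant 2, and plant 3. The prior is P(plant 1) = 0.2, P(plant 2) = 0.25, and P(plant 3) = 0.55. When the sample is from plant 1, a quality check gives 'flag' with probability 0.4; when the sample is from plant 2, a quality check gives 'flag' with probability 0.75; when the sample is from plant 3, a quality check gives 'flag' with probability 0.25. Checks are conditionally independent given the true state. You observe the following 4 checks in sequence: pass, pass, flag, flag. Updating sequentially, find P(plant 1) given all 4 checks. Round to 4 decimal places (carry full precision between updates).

After 'pass': normaliser = 0.6·0.2000 + 0.25·0.2500 + 0.75·0.5500; P(plant 1) ≈ 0.2017, P(plant 2) ≈ 0.1050, P(plant 3) ≈ 0.6933
After 'pass': normaliser = 0.6·0.2017 + 0.25·0.1050 + 0.75·0.6933; P(plant 1) ≈ 0.1814, P(plant 2) ≈ 0.0394, P(plant 3) ≈ 0.7793
After 'flag': normaliser = 0.4·0.1814 + 0.75·0.0394 + 0.25·0.7793; P(plant 1) ≈ 0.2444, P(plant 2) ≈ 0.0994, P(plant 3) ≈ 0.6562
After 'flag': normaliser = 0.4·0.2444 + 0.75·0.0994 + 0.25·0.6562; P(plant 1) ≈ 0.2906, P(plant 2) ≈ 0.2217, P(plant 3) ≈ 0.4877

0.2906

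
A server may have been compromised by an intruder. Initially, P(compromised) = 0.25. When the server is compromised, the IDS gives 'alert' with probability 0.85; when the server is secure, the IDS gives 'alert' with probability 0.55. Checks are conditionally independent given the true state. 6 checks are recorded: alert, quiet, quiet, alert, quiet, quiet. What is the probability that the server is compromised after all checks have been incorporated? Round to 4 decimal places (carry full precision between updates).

0.0097

After 'alert': P(compromised) = 0.85·0.2500 / (0.85·0.2500 + 0.55·0.7500) ≈ 0.3400
After 'quiet': P(compromised) = 0.15·0.3400 / (0.15·0.3400 + 0.45·0.6600) ≈ 0.1466
After 'quiet': P(compromised) = 0.15·0.1466 / (0.15·0.1466 + 0.45·0.8534) ≈ 0.0541
After 'alert': P(compromised) = 0.85·0.0541 / (0.85·0.0541 + 0.55·0.9459) ≈ 0.0813
After 'quiet': P(compromised) = 0.15·0.0813 / (0.15·0.0813 + 0.45·0.9187) ≈ 0.0286
After 'quiet': P(compromised) = 0.15·0.0286 / (0.15·0.0286 + 0.45·0.9714) ≈ 0.0097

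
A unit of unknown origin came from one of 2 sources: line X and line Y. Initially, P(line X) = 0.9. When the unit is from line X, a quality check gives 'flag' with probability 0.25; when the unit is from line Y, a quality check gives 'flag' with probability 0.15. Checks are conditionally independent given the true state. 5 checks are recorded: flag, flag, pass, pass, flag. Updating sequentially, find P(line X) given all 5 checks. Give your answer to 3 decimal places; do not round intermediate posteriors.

After 'flag': P(line X) = 0.25·0.9000 / (0.25·0.9000 + 0.15·0.1000) ≈ 0.9375
After 'flag': P(line X) = 0.25·0.9375 / (0.25·0.9375 + 0.15·0.0625) ≈ 0.9615
After 'pass': P(line X) = 0.75·0.9615 / (0.75·0.9615 + 0.85·0.0385) ≈ 0.9566
After 'pass': P(line X) = 0.75·0.9566 / (0.75·0.9566 + 0.85·0.0434) ≈ 0.9511
After 'flag': P(line X) = 0.25·0.9511 / (0.25·0.9511 + 0.15·0.0489) ≈ 0.9701

0.970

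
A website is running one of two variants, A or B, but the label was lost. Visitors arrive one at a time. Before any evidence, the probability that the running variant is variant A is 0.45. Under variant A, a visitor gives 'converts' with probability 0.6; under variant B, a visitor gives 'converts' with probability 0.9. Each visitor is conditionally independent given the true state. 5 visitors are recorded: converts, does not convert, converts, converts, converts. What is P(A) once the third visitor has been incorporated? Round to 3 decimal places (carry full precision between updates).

After 'converts': P(A) = 0.6·0.4500 / (0.6·0.4500 + 0.9·0.5500) ≈ 0.3529
After 'does not convert': P(A) = 0.4·0.3529 / (0.4·0.3529 + 0.1·0.6471) ≈ 0.6857
After 'converts': P(A) = 0.6·0.6857 / (0.6·0.6857 + 0.9·0.3143) ≈ 0.5926

0.593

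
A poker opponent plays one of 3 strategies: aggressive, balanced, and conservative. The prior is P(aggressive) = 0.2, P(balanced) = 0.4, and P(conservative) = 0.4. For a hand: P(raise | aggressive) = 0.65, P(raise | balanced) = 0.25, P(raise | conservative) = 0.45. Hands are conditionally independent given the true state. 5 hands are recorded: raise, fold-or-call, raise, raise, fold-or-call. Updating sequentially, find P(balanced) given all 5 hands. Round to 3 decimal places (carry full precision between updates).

After 'raise': normaliser = 0.65·0.2000 + 0.25·0.4000 + 0.45·0.4000; P(aggressive) ≈ 0.3171, P(balanced) ≈ 0.2439, P(conservative) ≈ 0.4390
After 'fold-or-call': normaliser = 0.35·0.3171 + 0.75·0.2439 + 0.55·0.4390; P(aggressive) ≈ 0.2073, P(balanced) ≈ 0.3417, P(conservative) ≈ 0.4510
After 'raise': normaliser = 0.65·0.2073 + 0.25·0.3417 + 0.45·0.4510; P(aggressive) ≈ 0.3184, P(balanced) ≈ 0.2019, P(conservative) ≈ 0.4797
After 'raise': normaliser = 0.65·0.3184 + 0.25·0.2019 + 0.45·0.4797; P(aggressive) ≈ 0.4373, P(balanced) ≈ 0.1066, P(conservative) ≈ 0.4561
After 'fold-or-call': normaliser = 0.35·0.4373 + 0.75·0.1066 + 0.55·0.4561; P(aggressive) ≈ 0.3163, P(balanced) ≈ 0.1653, P(conservative) ≈ 0.5184

0.165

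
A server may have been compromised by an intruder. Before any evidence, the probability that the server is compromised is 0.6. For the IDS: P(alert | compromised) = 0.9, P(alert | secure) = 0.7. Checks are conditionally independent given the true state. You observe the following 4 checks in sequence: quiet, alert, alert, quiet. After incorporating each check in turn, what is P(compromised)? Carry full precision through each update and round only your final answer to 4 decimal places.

0.2160

After 'quiet': P(compromised) = 0.1·0.6000 / (0.1·0.6000 + 0.3·0.4000) ≈ 0.3333
After 'alert': P(compromised) = 0.9·0.3333 / (0.9·0.3333 + 0.7·0.6667) ≈ 0.3913
After 'alert': P(compromised) = 0.9·0.3913 / (0.9·0.3913 + 0.7·0.6087) ≈ 0.4525
After 'quiet': P(compromised) = 0.1·0.4525 / (0.1·0.4525 + 0.3·0.5475) ≈ 0.2160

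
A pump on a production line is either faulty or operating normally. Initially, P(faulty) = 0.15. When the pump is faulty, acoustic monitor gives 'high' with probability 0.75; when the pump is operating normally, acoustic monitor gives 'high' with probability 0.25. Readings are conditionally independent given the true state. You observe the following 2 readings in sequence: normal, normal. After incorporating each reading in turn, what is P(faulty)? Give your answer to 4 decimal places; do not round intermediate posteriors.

0.0192

After 'normal': P(faulty) = 0.25·0.1500 / (0.25·0.1500 + 0.75·0.8500) ≈ 0.0556
After 'normal': P(faulty) = 0.25·0.0556 / (0.25·0.0556 + 0.75·0.9444) ≈ 0.0192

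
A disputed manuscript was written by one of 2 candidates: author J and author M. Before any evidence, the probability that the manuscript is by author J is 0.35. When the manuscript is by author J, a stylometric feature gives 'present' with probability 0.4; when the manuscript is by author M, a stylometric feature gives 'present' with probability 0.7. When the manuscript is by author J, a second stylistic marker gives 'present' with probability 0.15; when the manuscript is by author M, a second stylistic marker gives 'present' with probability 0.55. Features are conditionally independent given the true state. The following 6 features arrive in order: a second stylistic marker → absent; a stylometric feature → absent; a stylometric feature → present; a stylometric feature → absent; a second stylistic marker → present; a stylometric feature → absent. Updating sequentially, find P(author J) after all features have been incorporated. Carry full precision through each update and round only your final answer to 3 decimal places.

After a second stylistic marker='absent': P(author J) = 0.85·0.3500 / (0.85·0.3500 + 0.45·0.6500) ≈ 0.5042
After a stylometric feature='absent': P(author J) = 0.6·0.5042 / (0.6·0.5042 + 0.3·0.4958) ≈ 0.6704
After a stylometric feature='present': P(author J) = 0.4·0.6704 / (0.4·0.6704 + 0.7·0.3296) ≈ 0.5375
After a stylometric feature='absent': P(author J) = 0.6·0.5375 / (0.6·0.5375 + 0.3·0.4625) ≈ 0.6992
After a second stylistic marker='present': P(author J) = 0.15·0.6992 / (0.15·0.6992 + 0.55·0.3008) ≈ 0.3880
After a stylometric feature='absent': P(author J) = 0.6·0.3880 / (0.6·0.3880 + 0.3·0.6120) ≈ 0.5591

0.559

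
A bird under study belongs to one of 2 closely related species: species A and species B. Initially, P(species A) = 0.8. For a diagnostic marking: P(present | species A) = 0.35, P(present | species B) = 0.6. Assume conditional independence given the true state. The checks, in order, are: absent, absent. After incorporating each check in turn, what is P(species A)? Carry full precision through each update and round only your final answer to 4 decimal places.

After 'absent': P(species A) = 0.65·0.8000 / (0.65·0.8000 + 0.4·0.2000) ≈ 0.8667
After 'absent': P(species A) = 0.65·0.8667 / (0.65·0.8667 + 0.4·0.1333) ≈ 0.9135

0.9135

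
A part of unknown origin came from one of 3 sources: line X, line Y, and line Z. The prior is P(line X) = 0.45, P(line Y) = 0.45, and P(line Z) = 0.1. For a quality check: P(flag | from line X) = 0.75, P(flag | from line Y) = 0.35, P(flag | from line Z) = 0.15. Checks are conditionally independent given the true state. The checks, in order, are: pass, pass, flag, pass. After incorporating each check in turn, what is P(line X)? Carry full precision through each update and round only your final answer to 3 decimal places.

Each posterior becomes the prior for the next update.
After 'pass': normaliser = 0.25·0.4500 + 0.65·0.4500 + 0.85·0.1000; P(line X) ≈ 0.2296, P(line Y) ≈ 0.5969, P(line Z) ≈ 0.1735
After 'pass': normaliser = 0.25·0.2296 + 0.65·0.5969 + 0.85·0.1735; P(line X) ≈ 0.0968, P(line Y) ≈ 0.6545, P(line Z) ≈ 0.2487
After 'flag': normaliser = 0.75·0.0968 + 0.35·0.6545 + 0.15·0.2487; P(line X) ≈ 0.2142, P(line Y) ≈ 0.6757, P(line Z) ≈ 0.1101
After 'pass': normaliser = 0.25·0.2142 + 0.65·0.6757 + 0.85·0.1101; P(line X) ≈ 0.0913, P(line Y) ≈ 0.7491, P(line Z) ≈ 0.1595

0.091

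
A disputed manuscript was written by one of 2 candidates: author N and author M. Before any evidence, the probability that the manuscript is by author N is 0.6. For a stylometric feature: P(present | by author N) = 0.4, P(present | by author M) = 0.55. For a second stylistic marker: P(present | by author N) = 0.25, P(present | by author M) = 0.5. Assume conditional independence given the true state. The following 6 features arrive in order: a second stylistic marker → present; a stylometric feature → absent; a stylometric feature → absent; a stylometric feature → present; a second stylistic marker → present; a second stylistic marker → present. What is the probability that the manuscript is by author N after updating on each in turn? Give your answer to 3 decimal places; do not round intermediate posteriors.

After a second stylistic marker='present': P(author N) = 0.25·0.6000 / (0.25·0.6000 + 0.5·0.4000) ≈ 0.4286
After a stylometric feature='absent': P(author N) = 0.6·0.4286 / (0.6·0.4286 + 0.45·0.5714) ≈ 0.5000
After a stylometric feature='absent': P(author N) = 0.6·0.5000 / (0.6·0.5000 + 0.45·0.5000) ≈ 0.5714
After a stylometric feature='present': P(author N) = 0.4·0.5714 / (0.4·0.5714 + 0.55·0.4286) ≈ 0.4923
After a second stylistic marker='present': P(author N) = 0.25·0.4923 / (0.25·0.4923 + 0.5·0.5077) ≈ 0.3265
After a second stylistic marker='present': P(author N) = 0.25·0.3265 / (0.25·0.3265 + 0.5·0.6735) ≈ 0.1951

0.195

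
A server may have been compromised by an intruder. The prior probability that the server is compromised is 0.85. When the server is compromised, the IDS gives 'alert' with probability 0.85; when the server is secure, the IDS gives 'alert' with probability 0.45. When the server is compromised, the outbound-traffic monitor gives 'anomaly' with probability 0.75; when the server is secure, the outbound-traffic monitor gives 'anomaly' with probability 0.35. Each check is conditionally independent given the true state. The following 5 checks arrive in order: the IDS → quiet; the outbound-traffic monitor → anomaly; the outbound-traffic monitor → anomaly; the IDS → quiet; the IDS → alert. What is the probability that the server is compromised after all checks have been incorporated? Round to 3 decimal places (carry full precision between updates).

Apply Bayes' rule sequentially, carrying P(compromised) forward.
After the IDS='quiet': P(compromised) = 0.15·0.8500 / (0.15·0.8500 + 0.55·0.1500) ≈ 0.6071
After the outbound-traffic monitor='anomaly': P(compromised) = 0.75·0.6071 / (0.75·0.6071 + 0.35·0.3929) ≈ 0.7681
After the outbound-traffic monitor='anomaly': P(compromised) = 0.75·0.7681 / (0.75·0.7681 + 0.35·0.2319) ≈ 0.8765
After the IDS='quiet': P(compromised) = 0.15·0.8765 / (0.15·0.8765 + 0.55·0.1235) ≈ 0.6593
After the IDS='alert': P(compromised) = 0.85·0.6593 / (0.85·0.6593 + 0.45·0.3407) ≈ 0.7852

0.785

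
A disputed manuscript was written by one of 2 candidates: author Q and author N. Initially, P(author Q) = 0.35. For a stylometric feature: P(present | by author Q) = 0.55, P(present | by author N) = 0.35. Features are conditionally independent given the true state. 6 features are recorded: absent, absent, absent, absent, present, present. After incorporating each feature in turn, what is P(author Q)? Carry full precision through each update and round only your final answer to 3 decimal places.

0.234

After 'absent': P(author Q) = 0.45·0.3500 / (0.45·0.3500 + 0.65·0.6500) ≈ 0.2716
After 'absent': P(author Q) = 0.45·0.2716 / (0.45·0.2716 + 0.65·0.7284) ≈ 0.2051
After 'absent': P(author Q) = 0.45·0.2051 / (0.45·0.2051 + 0.65·0.7949) ≈ 0.1516
After 'absent': P(author Q) = 0.45·0.1516 / (0.45·0.1516 + 0.65·0.8484) ≈ 0.1101
After 'present': P(author Q) = 0.55·0.1101 / (0.55·0.1101 + 0.35·0.8899) ≈ 0.1627
After 'present': P(author Q) = 0.55·0.1627 / (0.55·0.1627 + 0.35·0.8373) ≈ 0.2340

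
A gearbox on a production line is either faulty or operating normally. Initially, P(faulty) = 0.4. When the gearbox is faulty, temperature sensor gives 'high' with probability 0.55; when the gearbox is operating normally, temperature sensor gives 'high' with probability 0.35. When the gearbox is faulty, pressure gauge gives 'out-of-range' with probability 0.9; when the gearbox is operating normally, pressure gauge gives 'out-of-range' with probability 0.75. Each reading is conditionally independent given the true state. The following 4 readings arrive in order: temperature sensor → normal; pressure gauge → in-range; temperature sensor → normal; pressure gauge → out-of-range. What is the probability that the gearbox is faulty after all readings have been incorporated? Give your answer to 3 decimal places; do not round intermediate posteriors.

0.133

Each posterior becomes the prior for the next update.
After temperature sensor='normal': P(faulty) = 0.45·0.4000 / (0.45·0.4000 + 0.65·0.6000) ≈ 0.3158
After pressure gauge='in-range': P(faulty) = 0.1·0.3158 / (0.1·0.3158 + 0.25·0.6842) ≈ 0.1558
After temperature sensor='normal': P(faulty) = 0.45·0.1558 / (0.45·0.1558 + 0.65·0.8442) ≈ 0.1133
After pressure gauge='out-of-range': P(faulty) = 0.9·0.1133 / (0.9·0.1133 + 0.75·0.8867) ≈ 0.1330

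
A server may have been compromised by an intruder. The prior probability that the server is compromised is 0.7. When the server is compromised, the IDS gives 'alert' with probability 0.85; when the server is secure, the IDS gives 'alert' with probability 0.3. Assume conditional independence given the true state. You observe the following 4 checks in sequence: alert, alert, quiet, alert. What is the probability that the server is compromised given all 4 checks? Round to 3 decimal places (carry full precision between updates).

After 'alert': P(compromised) = 0.85·0.7000 / (0.85·0.7000 + 0.3·0.3000) ≈ 0.8686
After 'alert': P(compromised) = 0.85·0.8686 / (0.85·0.8686 + 0.3·0.1314) ≈ 0.9493
After 'quiet': P(compromised) = 0.15·0.9493 / (0.15·0.9493 + 0.7·0.0507) ≈ 0.8006
After 'alert': P(compromised) = 0.85·0.8006 / (0.85·0.8006 + 0.3·0.1994) ≈ 0.9192

0.919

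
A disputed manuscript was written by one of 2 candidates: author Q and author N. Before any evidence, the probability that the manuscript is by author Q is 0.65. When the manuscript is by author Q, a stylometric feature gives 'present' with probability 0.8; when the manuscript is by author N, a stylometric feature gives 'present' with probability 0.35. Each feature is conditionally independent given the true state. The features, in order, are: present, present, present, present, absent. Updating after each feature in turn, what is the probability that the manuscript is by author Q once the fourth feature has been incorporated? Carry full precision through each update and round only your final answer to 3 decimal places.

Each posterior becomes the prior for the next update.
After 'present': P(author Q) = 0.8·0.6500 / (0.8·0.6500 + 0.35·0.3500) ≈ 0.8093
After 'present': P(author Q) = 0.8·0.8093 / (0.8·0.8093 + 0.35·0.1907) ≈ 0.9066
After 'present': P(author Q) = 0.8·0.9066 / (0.8·0.9066 + 0.35·0.0934) ≈ 0.9569
After 'present': P(author Q) = 0.8·0.9569 / (0.8·0.9569 + 0.35·0.0431) ≈ 0.9807

0.981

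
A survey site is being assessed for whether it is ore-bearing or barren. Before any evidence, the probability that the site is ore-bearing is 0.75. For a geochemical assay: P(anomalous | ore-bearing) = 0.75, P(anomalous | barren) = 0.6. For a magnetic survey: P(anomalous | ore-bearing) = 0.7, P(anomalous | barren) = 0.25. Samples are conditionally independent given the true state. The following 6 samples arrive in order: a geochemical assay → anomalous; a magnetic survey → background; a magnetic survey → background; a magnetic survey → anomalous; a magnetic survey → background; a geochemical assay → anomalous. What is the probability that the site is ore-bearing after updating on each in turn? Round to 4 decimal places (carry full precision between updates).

0.4565

After a geochemical assay='anomalous': P(ore) = 0.75·0.7500 / (0.75·0.7500 + 0.6·0.2500) ≈ 0.7895
After a magnetic survey='background': P(ore) = 0.3·0.7895 / (0.3·0.7895 + 0.75·0.2105) ≈ 0.6000
After a magnetic survey='background': P(ore) = 0.3·0.6000 / (0.3·0.6000 + 0.75·0.4000) ≈ 0.3750
After a magnetic survey='anomalous': P(ore) = 0.7·0.3750 / (0.7·0.3750 + 0.25·0.6250) ≈ 0.6269
After a magnetic survey='background': P(ore) = 0.3·0.6269 / (0.3·0.6269 + 0.75·0.3731) ≈ 0.4019
After a geochemical assay='anomalous': P(ore) = 0.75·0.4019 / (0.75·0.4019 + 0.6·0.5981) ≈ 0.4565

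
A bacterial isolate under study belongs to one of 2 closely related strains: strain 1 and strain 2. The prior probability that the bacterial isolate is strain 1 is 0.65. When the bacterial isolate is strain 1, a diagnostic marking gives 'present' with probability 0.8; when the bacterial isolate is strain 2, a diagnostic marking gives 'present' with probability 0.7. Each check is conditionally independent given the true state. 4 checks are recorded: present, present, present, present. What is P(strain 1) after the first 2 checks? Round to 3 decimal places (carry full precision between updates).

0.708

After 'present': P(strain 1) = 0.8·0.6500 / (0.8·0.6500 + 0.7·0.3500) ≈ 0.6797
After 'present': P(strain 1) = 0.8·0.6797 / (0.8·0.6797 + 0.7·0.3203) ≈ 0.7081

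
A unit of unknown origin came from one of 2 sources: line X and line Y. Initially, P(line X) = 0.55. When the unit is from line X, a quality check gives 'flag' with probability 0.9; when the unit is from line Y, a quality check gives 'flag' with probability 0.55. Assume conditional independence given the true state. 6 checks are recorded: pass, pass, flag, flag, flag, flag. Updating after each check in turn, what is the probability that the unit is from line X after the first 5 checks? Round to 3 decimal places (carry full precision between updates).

After 'pass': P(line X) = 0.1·0.5500 / (0.1·0.5500 + 0.45·0.4500) ≈ 0.2136
After 'pass': P(line X) = 0.1·0.2136 / (0.1·0.2136 + 0.45·0.7864) ≈ 0.0569
After 'flag': P(line X) = 0.9·0.0569 / (0.9·0.0569 + 0.55·0.9431) ≈ 0.0899
After 'flag': P(line X) = 0.9·0.0899 / (0.9·0.0899 + 0.55·0.9101) ≈ 0.1391
After 'flag': P(line X) = 0.9·0.1391 / (0.9·0.1391 + 0.55·0.8609) ≈ 0.2092

0.209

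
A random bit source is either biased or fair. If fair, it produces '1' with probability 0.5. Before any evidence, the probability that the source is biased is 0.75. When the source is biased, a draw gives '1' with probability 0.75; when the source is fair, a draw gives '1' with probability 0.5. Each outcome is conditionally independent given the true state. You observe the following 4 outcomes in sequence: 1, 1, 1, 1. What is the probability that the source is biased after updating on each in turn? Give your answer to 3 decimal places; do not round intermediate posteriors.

0.938

After '1': P(biased) = 0.75·0.7500 / (0.75·0.7500 + 0.5·0.2500) ≈ 0.8182
After '1': P(biased) = 0.75·0.8182 / (0.75·0.8182 + 0.5·0.1818) ≈ 0.8710
After '1': P(biased) = 0.75·0.8710 / (0.75·0.8710 + 0.5·0.1290) ≈ 0.9101
After '1': P(biased) = 0.75·0.9101 / (0.75·0.9101 + 0.5·0.0899) ≈ 0.9382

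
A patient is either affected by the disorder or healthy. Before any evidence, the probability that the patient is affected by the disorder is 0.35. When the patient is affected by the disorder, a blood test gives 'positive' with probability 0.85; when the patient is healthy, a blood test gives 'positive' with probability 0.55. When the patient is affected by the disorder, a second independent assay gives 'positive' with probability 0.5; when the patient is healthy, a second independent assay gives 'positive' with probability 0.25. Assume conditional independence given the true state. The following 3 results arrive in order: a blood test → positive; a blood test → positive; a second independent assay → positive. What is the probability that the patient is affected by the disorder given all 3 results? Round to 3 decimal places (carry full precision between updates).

After a blood test='positive': P(affected) = 0.85·0.3500 / (0.85·0.3500 + 0.55·0.6500) ≈ 0.4542
After a blood test='positive': P(affected) = 0.85·0.4542 / (0.85·0.4542 + 0.55·0.5458) ≈ 0.5626
After a second independent assay='positive': P(affected) = 0.5·0.5626 / (0.5·0.5626 + 0.25·0.4374) ≈ 0.7201

0.720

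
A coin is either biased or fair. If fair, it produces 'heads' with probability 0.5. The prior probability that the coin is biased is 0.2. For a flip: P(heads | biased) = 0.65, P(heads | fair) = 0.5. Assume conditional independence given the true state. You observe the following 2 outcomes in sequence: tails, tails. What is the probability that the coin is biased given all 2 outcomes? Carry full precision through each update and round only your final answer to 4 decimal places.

After 'tails': P(biased) = 0.35·0.2000 / (0.35·0.2000 + 0.5·0.8000) ≈ 0.1489
After 'tails': P(biased) = 0.35·0.1489 / (0.35·0.1489 + 0.5·0.8511) ≈ 0.1091

0.1091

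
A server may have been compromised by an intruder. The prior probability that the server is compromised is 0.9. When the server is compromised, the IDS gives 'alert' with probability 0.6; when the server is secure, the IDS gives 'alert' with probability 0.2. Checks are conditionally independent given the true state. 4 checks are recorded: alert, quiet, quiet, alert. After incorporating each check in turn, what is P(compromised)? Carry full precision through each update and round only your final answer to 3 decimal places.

0.953

After 'alert': P(compromised) = 0.6·0.9000 / (0.6·0.9000 + 0.2·0.1000) ≈ 0.9643
After 'quiet': P(compromised) = 0.4·0.9643 / (0.4·0.9643 + 0.8·0.0357) ≈ 0.9310
After 'quiet': P(compromised) = 0.4·0.9310 / (0.4·0.9310 + 0.8·0.0690) ≈ 0.8710
After 'alert': P(compromised) = 0.6·0.8710 / (0.6·0.8710 + 0.2·0.1290) ≈ 0.9529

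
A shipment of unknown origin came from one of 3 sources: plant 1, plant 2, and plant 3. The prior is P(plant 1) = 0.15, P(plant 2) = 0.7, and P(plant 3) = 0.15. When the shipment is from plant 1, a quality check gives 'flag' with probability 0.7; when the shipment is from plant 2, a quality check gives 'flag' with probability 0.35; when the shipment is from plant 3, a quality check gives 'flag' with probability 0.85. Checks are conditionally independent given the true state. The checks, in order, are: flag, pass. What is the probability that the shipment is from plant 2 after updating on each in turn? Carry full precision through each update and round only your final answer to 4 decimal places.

0.7588

After 'flag': normaliser = 0.7·0.1500 + 0.35·0.7000 + 0.85·0.1500; P(plant 1) ≈ 0.2199, P(plant 2) ≈ 0.5131, P(plant 3) ≈ 0.2670
After 'pass': normaliser = 0.3·0.2199 + 0.65·0.5131 + 0.15·0.2670; P(plant 1) ≈ 0.1501, P(plant 2) ≈ 0.7588, P(plant 3) ≈ 0.0911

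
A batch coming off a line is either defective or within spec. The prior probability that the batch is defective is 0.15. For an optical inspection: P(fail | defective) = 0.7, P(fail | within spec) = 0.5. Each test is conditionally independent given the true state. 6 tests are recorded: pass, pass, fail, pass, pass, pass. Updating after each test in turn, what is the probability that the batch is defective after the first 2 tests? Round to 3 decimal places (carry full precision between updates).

After 'pass': P(defective) = 0.3·0.1500 / (0.3·0.1500 + 0.5·0.8500) ≈ 0.0957
After 'pass': P(defective) = 0.3·0.0957 / (0.3·0.0957 + 0.5·0.9043) ≈ 0.0597

0.060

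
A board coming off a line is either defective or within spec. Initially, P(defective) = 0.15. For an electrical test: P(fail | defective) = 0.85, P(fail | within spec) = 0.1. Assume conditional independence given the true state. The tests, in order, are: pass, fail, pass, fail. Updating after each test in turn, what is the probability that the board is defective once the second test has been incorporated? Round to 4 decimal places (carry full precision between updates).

Each posterior becomes the prior for the next update.
After 'pass': P(defective) = 0.15·0.1500 / (0.15·0.1500 + 0.9·0.8500) ≈ 0.0286
After 'fail': P(defective) = 0.85·0.0286 / (0.85·0.0286 + 0.1·0.9714) ≈ 0.2000

0.2000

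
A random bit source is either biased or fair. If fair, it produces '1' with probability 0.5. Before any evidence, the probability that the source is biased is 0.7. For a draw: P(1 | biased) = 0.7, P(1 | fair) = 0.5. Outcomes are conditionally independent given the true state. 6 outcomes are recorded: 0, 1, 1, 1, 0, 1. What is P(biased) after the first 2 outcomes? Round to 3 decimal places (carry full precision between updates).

Each posterior becomes the prior for the next update.
After '0': P(biased) = 0.3·0.7000 / (0.3·0.7000 + 0.5·0.3000) ≈ 0.5833
After '1': P(biased) = 0.7·0.5833 / (0.7·0.5833 + 0.5·0.4167) ≈ 0.6622

0.662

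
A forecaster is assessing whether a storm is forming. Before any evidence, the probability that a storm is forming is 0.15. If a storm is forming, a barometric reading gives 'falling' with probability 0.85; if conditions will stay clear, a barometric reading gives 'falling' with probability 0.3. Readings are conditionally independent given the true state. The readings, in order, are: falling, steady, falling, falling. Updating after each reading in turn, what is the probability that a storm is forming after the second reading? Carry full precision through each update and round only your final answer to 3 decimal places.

After 'falling': P(storm) = 0.85·0.1500 / (0.85·0.1500 + 0.3·0.8500) ≈ 0.3333
After 'steady': P(storm) = 0.15·0.3333 / (0.15·0.3333 + 0.7·0.6667) ≈ 0.0968

0.097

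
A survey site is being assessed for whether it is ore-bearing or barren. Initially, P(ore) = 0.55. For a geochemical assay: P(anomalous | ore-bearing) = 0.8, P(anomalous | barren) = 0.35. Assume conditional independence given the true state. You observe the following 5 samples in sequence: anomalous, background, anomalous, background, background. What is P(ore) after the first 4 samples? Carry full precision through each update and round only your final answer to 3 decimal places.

0.377

After 'anomalous': P(ore) = 0.8·0.5500 / (0.8·0.5500 + 0.35·0.4500) ≈ 0.7364
After 'background': P(ore) = 0.2·0.7364 / (0.2·0.7364 + 0.65·0.2636) ≈ 0.4622
After 'anomalous': P(ore) = 0.8·0.4622 / (0.8·0.4622 + 0.35·0.5378) ≈ 0.6627
After 'background': P(ore) = 0.2·0.6627 / (0.2·0.6627 + 0.65·0.3373) ≈ 0.3768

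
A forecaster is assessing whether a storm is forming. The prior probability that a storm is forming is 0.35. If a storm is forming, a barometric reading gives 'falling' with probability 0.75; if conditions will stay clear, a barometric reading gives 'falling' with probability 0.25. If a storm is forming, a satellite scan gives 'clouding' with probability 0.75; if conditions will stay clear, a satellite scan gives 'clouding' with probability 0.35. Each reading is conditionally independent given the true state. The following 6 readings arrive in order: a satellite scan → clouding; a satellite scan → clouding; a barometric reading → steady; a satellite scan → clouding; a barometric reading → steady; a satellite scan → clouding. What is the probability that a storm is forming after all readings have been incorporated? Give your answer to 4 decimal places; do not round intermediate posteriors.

After a satellite scan='clouding': P(storm) = 0.75·0.3500 / (0.75·0.3500 + 0.35·0.6500) ≈ 0.5357
After a satellite scan='clouding': P(storm) = 0.75·0.5357 / (0.75·0.5357 + 0.35·0.4643) ≈ 0.7120
After a barometric reading='steady': P(storm) = 0.25·0.7120 / (0.25·0.7120 + 0.75·0.2880) ≈ 0.4518
After a satellite scan='clouding': P(storm) = 0.75·0.4518 / (0.75·0.4518 + 0.35·0.5482) ≈ 0.6385
After a barometric reading='steady': P(storm) = 0.25·0.6385 / (0.25·0.6385 + 0.75·0.3615) ≈ 0.3706
After a satellite scan='clouding': P(storm) = 0.75·0.3706 / (0.75·0.3706 + 0.35·0.6294) ≈ 0.5578

0.5578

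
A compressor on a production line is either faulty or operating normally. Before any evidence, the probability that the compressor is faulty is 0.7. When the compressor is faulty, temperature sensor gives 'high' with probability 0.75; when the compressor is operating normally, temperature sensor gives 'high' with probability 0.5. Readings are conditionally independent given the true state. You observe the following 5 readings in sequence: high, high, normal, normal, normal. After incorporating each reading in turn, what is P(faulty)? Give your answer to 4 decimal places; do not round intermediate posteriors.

After 'high': P(faulty) = 0.75·0.7000 / (0.75·0.7000 + 0.5·0.3000) ≈ 0.7778
After 'high': P(faulty) = 0.75·0.7778 / (0.75·0.7778 + 0.5·0.2222) ≈ 0.8400
After 'normal': P(faulty) = 0.25·0.8400 / (0.25·0.8400 + 0.5·0.1600) ≈ 0.7241
After 'normal': P(faulty) = 0.25·0.7241 / (0.25·0.7241 + 0.5·0.2759) ≈ 0.5676
After 'normal': P(faulty) = 0.25·0.5676 / (0.25·0.5676 + 0.5·0.4324) ≈ 0.3962

0.3962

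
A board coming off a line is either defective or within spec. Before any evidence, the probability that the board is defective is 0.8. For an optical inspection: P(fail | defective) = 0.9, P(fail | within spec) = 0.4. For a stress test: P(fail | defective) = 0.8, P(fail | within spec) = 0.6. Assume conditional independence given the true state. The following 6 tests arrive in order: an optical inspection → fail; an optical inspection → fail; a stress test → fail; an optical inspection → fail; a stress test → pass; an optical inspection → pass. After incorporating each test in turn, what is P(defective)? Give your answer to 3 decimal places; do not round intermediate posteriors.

0.835

After an optical inspection='fail': P(defective) = 0.9·0.8000 / (0.9·0.8000 + 0.4·0.2000) ≈ 0.9000
After an optical inspection='fail': P(defective) = 0.9·0.9000 / (0.9·0.9000 + 0.4·0.1000) ≈ 0.9529
After a stress test='fail': P(defective) = 0.8·0.9529 / (0.8·0.9529 + 0.6·0.0471) ≈ 0.9643
After an optical inspection='fail': P(defective) = 0.9·0.9643 / (0.9·0.9643 + 0.4·0.0357) ≈ 0.9838
After a stress test='pass': P(defective) = 0.2·0.9838 / (0.2·0.9838 + 0.4·0.0162) ≈ 0.9681
After an optical inspection='pass': P(defective) = 0.1·0.9681 / (0.1·0.9681 + 0.6·0.0319) ≈ 0.8351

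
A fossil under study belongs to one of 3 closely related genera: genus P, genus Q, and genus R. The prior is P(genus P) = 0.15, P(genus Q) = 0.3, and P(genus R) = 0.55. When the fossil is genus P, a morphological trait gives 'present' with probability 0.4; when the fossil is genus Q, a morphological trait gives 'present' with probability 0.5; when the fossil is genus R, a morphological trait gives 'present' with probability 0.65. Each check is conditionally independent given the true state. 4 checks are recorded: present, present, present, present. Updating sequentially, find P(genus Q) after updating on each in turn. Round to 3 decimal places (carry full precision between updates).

0.155

After 'present': normaliser = 0.4·0.1500 + 0.5·0.3000 + 0.65·0.5500; P(genus P) ≈ 0.1057, P(genus Q) ≈ 0.2643, P(genus R) ≈ 0.6300
After 'present': normaliser = 0.4·0.1057 + 0.5·0.2643 + 0.65·0.6300; P(genus P) ≈ 0.0724, P(genus Q) ≈ 0.2263, P(genus R) ≈ 0.7012
After 'present': normaliser = 0.4·0.0724 + 0.5·0.2263 + 0.65·0.7012; P(genus P) ≈ 0.0484, P(genus Q) ≈ 0.1893, P(genus R) ≈ 0.7623
After 'present': normaliser = 0.4·0.0484 + 0.5·0.1893 + 0.65·0.7623; P(genus P) ≈ 0.0318, P(genus Q) ≈ 0.1553, P(genus R) ≈ 0.8129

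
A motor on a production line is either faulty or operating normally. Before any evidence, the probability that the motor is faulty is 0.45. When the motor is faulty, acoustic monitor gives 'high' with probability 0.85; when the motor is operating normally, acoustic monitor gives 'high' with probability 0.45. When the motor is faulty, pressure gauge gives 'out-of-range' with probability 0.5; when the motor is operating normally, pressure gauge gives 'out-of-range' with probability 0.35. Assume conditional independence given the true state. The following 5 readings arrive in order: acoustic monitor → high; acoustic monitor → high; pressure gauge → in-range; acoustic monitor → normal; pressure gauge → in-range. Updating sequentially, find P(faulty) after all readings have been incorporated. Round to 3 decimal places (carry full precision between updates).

0.320

After acoustic monitor='high': P(faulty) = 0.85·0.4500 / (0.85·0.4500 + 0.45·0.5500) ≈ 0.6071
After acoustic monitor='high': P(faulty) = 0.85·0.6071 / (0.85·0.6071 + 0.45·0.3929) ≈ 0.7448
After pressure gauge='in-range': P(faulty) = 0.5·0.7448 / (0.5·0.7448 + 0.65·0.2552) ≈ 0.6919
After acoustic monitor='normal': P(faulty) = 0.15·0.6919 / (0.15·0.6919 + 0.55·0.3081) ≈ 0.3798
After pressure gauge='in-range': P(faulty) = 0.5·0.3798 / (0.5·0.3798 + 0.65·0.6202) ≈ 0.3202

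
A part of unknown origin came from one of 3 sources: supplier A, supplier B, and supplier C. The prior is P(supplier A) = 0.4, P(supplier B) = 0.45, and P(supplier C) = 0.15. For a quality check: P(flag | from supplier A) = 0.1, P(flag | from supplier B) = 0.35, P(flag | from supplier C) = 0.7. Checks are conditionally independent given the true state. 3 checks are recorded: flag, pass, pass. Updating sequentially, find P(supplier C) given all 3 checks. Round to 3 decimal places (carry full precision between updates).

After 'flag': normaliser = 0.1·0.4000 + 0.35·0.4500 + 0.7·0.1500; P(supplier A) ≈ 0.1322, P(supplier B) ≈ 0.5207, P(supplier C) ≈ 0.3471
After 'pass': normaliser = 0.9·0.1322 + 0.65·0.5207 + 0.3·0.3471; P(supplier A) ≈ 0.2119, P(supplier B) ≈ 0.6026, P(supplier C) ≈ 0.1854
After 'pass': normaliser = 0.9·0.2119 + 0.65·0.6026 + 0.3·0.1854; P(supplier A) ≈ 0.2989, P(supplier B) ≈ 0.6139, P(supplier C) ≈ 0.0872

0.087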